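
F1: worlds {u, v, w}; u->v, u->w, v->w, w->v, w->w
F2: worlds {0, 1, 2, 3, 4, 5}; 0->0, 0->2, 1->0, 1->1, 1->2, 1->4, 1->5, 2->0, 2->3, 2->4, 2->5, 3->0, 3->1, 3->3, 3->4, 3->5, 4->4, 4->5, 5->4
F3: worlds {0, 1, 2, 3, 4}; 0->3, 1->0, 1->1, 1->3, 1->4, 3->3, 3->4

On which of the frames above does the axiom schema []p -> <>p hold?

Frame correspondent (Sahlqvist): forall x exists y Rxy — i.e. seriality.
F1: satisfies the condition.
F2: satisfies the condition.
F3: fails — world 2 has no successor.
Valid on: F1, F2.

F1, F2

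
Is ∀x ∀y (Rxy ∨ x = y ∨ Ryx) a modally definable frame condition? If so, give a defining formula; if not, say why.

Any modally definable frame class is closed under disjoint unions.
Take 3 disjoint single-world reflexive frames: each is trivially connected, but their disjoint union has 3 worlds with no edge between distinct components, so it is not connected.
So the class is not modally definable.

No — not modally definable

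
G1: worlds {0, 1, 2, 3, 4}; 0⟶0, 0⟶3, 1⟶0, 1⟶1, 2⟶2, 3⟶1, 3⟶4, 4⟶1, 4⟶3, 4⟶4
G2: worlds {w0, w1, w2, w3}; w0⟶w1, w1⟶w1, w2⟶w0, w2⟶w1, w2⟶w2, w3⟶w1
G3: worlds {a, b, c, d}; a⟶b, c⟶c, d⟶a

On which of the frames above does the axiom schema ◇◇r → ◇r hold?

The schema corresponds to transitivity: ∀x ∀y ∀z (Rxy ∧ Ryz → Rxz).
G1: fails — R10 and R03 but not R13.
G2: condition met.
G3: fails — Rda and Rab but not Rdb.
Valid on: G2.

G2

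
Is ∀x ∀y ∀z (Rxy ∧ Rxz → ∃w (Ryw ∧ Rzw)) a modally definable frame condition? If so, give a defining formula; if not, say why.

Yes — defined by ◇□r → □◇r

The condition is convergence. A defining modal formula is ◇□r → □◇r.
Suppose ◇□r→□◇r is valid. Take Rxy, Rxz and set V(r)={w : Ryw}. Then □r at y so ◇□r at x, so □◇r at x, so ◇r at z, giving w with Rzw and Ryw.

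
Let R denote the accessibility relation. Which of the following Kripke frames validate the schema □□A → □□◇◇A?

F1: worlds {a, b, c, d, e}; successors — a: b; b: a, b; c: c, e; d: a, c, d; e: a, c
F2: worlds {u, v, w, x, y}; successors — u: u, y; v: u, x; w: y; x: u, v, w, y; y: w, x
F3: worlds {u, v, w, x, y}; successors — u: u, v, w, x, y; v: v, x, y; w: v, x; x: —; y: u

F1, F2

This is the axiom for a generalized confluence (Geach) condition; its first-order frame correspondent is ∀x ∀z (xR²z → ∃w (xR²w ∧ zR²w)).
F1: ✓.
F2: ✓.
F3: fails — uR²x but no t with uR²t and xR²t.
Valid on: F1, F2.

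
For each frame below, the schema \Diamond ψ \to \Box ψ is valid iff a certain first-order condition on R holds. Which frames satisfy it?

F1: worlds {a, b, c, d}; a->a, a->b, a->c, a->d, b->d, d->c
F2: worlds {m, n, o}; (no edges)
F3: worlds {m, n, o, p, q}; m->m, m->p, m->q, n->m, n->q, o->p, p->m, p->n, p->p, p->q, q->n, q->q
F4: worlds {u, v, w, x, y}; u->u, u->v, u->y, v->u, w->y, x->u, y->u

Frame correspondent (Sahlqvist): \forall x \forall y \forall z (Rxy \wedge Rxz \to y = z) — i.e. partial functionality.
F1: fails — a sees both a and b.
F2: ✓.
F3: fails — m sees both m and p.
F4: fails — u sees both u and v.
Valid on: F2.

F2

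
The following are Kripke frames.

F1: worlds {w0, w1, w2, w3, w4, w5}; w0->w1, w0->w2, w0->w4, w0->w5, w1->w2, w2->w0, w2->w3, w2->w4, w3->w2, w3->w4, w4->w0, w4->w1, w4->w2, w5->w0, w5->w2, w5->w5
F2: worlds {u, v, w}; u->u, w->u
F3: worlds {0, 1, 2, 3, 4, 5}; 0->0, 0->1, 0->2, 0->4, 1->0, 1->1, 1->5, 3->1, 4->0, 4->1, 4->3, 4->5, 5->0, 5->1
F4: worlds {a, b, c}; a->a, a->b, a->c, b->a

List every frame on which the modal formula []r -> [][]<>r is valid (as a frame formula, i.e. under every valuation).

F2

Frame correspondent (Sahlqvist): forall x forall z (x R^2 z -> exists w (xRw & zRw)) — i.e. a generalized confluence (Geach) condition.
F1: fails — w2R²w1 but no w with w2Rw and w1Rw.
F2: ✓.
F3: fails — 0R²2 but no w with 0Rw and 2Rw.
F4: fails — aR²c but no w with aRw and cRw.
Valid on: F2.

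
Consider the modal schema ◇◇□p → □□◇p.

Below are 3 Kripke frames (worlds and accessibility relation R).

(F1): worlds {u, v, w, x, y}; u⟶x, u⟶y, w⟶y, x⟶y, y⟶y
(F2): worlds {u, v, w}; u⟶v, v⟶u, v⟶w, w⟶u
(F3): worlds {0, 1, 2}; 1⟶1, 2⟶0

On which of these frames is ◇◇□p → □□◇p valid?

(F1), (F3)

Frame correspondent (Sahlqvist): ∀x ∀y ∀z ((xR²y ∧ xR²z) → ∃w (yRw ∧ zRw)) — i.e. a generalized confluence (Geach) condition.
(F1): ✓.
(F2): fails — uR²u, uR²w but no t with uRt and wRt.
(F3): ✓.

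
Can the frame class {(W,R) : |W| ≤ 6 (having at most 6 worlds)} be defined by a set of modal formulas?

Modal frame validity is preserved under disjoint unions.
Any modal formula valid on each of 7 disjoint one-world frames is valid on their disjoint union (validity is preserved under disjoint unions). Each one-world frame has |W|=1≤6, but the union has |W|=7.
So no modal formula (or set of formulas) defines exactly the |W|≤6 frames.

Not modally definable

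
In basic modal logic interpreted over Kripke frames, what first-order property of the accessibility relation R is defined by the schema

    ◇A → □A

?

Suppose ◇A→□A is valid. Take Rxy, Rxz and set V(A)={y}. Then ◇A at x, so □A at x, so A at z, i.e. z=y.

partial functionality: ∀x ∀y ∀z (Rxy ∧ Rxz → y = z)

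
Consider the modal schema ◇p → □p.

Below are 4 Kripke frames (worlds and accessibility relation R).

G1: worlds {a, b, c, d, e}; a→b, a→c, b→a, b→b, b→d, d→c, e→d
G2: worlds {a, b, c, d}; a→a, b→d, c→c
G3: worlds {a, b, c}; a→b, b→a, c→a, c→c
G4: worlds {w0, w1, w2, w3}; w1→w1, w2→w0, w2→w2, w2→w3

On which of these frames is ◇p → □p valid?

Frame correspondent (Sahlqvist): ∀x ∀y ∀z (Rxy ∧ Rxz → y = z) — i.e. partial functionality.
G1: fails — a sees both b and c.
G2: condition met.
G3: fails — c sees both a and c.
G4: fails — w2 sees both w0 and w2.
Valid on: G2.

G2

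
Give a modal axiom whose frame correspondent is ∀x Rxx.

The condition is reflexivity. The T schema □r → r defines it.

□r → r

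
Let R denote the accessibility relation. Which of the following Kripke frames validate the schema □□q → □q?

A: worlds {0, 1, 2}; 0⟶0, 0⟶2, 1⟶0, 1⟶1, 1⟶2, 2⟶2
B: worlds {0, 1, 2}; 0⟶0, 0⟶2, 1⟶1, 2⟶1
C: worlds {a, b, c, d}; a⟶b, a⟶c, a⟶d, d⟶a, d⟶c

A, B

This is the axiom for density; its first-order frame correspondent is ∀x ∀y (Rxy → ∃z (Rxz ∧ Rzy)).
A: holds.
B: holds.
C: fails — Rab but no z with Raz and Rzb.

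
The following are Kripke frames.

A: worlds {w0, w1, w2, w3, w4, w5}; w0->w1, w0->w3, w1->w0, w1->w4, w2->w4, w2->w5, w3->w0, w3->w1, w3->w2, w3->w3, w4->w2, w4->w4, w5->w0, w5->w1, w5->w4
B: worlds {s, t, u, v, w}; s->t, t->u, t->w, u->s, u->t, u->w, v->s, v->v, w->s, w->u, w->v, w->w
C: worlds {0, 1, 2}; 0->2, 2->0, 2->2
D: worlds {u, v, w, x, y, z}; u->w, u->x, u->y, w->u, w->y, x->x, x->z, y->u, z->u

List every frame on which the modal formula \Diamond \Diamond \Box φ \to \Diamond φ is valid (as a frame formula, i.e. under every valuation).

C

This is the axiom for a generalized confluence (Geach) condition; its first-order frame correspondent is \forall x \forall y (x R^2 y \to \exists w (yRw \wedge xRw)).
A: fails — w0R²w1 but no w with w1Rw and w0Rw.
B: fails — sR²w but no w* with wRw* and sRw*.
C: ✓.
D: fails — uR²y but no t with yRt and uRt.
Valid on: C.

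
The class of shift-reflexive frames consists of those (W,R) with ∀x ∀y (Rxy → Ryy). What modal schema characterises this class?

□(□q → q)

A defining formula is □(□q → q) (the T□ axiom).
Suppose □(□q→q) is valid. Take Rxy and set V(q)={w : Ryw}. Then at y, □q holds; since □(□q→q) at x, □q→q at y, so q at y, i.e. Ryy.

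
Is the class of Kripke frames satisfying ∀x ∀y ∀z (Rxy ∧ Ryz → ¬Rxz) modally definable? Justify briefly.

Modal frame validity is preserved under surjective bounded morphisms.
The 7-cycle (worlds s,t,u,v,w,x,y with s→t→u→v→w→x→y→s) is intransitive. Mapping every world to a single reflexive point • is a surjective bounded morphism; the reflexive point is not intransitive (R••∧R•• but R••).
So the class is not modally definable.

Not definable by any modal formula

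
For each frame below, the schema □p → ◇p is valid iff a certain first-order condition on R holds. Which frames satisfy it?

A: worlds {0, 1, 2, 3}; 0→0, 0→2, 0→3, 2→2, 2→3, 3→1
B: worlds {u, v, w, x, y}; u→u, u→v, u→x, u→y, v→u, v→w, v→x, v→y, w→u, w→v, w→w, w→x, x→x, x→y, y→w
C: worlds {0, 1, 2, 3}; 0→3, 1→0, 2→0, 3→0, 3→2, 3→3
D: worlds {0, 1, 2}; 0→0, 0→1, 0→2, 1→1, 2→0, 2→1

The schema corresponds to seriality: ∀x ∃y Rxy.
A: fails — world 1 has no successor.
B: satisfies the condition.
C: satisfies the condition.
D: satisfies the condition.
Valid on: B, C, D.

B, C, D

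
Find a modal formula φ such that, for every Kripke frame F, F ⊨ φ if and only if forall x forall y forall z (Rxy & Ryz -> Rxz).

The condition is transitivity. The 4 schema □r → □□r defines it.
Suppose □r→□□r is valid. Take Rxy, Ryz and set V(r)={w : Rxw}. Then □r at x, so □□r at x, so □r at y, so r at z, i.e. Rxz.

□r → □□r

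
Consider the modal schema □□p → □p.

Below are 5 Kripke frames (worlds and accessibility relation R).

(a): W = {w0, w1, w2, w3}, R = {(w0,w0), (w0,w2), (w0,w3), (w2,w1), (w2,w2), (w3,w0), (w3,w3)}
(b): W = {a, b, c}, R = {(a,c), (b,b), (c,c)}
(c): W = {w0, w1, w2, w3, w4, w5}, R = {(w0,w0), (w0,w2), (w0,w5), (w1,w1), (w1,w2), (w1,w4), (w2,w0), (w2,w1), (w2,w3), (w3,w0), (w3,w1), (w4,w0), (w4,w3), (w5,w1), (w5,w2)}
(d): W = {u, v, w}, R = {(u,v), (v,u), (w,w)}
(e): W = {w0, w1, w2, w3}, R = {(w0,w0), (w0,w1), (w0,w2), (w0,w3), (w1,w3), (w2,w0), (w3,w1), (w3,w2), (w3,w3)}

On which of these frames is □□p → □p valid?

(a), (b), (e)

This is the axiom for density; its first-order frame correspondent is ∀x ∀y (Rxy → ∃z (Rxz ∧ Rzy)).
(a): holds.
(b): holds.
(c): fails — Rw4w3 but no z with Rw4z and Rzw3.
(d): fails — Ruv but no z with Ruz and Rzv.
(e): holds.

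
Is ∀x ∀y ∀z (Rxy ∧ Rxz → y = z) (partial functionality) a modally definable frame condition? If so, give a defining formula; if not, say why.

Yes — defined by ◇p → □p

The condition is partial functionality. A defining modal formula is ◇p → □p.
Suppose ◇p→□p is valid. Take Rxy, Rxz and set V(p)={y}. Then ◇p at x, so □p at x, so p at z, i.e. z=y.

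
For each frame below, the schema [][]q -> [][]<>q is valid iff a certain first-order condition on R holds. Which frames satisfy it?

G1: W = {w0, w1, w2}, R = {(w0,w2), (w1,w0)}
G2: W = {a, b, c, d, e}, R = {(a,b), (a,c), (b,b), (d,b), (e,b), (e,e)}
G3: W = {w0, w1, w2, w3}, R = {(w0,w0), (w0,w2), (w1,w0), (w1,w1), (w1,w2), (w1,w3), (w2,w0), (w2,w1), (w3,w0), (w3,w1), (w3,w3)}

G2, G3

Frame correspondent (Sahlqvist): forall x forall z (x R^2 z -> exists w (x R^2 w & zRw)) — i.e. a generalized confluence (Geach) condition.
G1: fails — w1R²w2 but no w with w1R²w and w2Rw.
G2: ✓.
G3: ✓.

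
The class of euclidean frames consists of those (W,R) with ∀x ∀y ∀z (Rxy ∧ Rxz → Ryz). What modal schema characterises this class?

◇ψ → □◇ψ

The condition is the Euclidean property. The 5 schema ◇ψ → □◇ψ defines it.
Suppose ◇ψ→□◇ψ is valid. Take Rxy, Rxz and set V(ψ)={y}. Then ◇ψ at x, so □◇ψ at x, so ◇ψ at z, so some w with Rzw has ψ; w=y, i.e. Rzy. By symmetry of the argument, Ryz.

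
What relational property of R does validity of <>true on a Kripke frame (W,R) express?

◇⊤ holds at w iff w has a successor, so frame-validity of ◇⊤ is exactly seriality. Equivalently via □r → ◇r:
Suppose □r→◇r is valid. At any x set V(r)=W. Then □r at x, so ◇r at x, so x has a successor.
Conversely, on a frame with seriality the schema holds at every world under every valuation.
Frame condition: forall x exists y Rxy.

Seriality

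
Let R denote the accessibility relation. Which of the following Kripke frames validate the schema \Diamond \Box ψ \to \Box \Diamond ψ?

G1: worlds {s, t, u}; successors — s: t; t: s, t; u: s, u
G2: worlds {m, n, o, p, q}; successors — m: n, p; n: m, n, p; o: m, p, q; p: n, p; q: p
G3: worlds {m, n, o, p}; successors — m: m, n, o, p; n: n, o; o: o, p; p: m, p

G2

Frame correspondent (Sahlqvist): \forall x \forall y \forall z (Rxy \wedge Rxz \to \exists w (Ryw \wedge Rzw)) — i.e. convergence.
G1: fails — Ruu and Rus but u and s have no common successor.
G2: holds.
G3: fails — Rmn and Rmp but n and p have no common successor.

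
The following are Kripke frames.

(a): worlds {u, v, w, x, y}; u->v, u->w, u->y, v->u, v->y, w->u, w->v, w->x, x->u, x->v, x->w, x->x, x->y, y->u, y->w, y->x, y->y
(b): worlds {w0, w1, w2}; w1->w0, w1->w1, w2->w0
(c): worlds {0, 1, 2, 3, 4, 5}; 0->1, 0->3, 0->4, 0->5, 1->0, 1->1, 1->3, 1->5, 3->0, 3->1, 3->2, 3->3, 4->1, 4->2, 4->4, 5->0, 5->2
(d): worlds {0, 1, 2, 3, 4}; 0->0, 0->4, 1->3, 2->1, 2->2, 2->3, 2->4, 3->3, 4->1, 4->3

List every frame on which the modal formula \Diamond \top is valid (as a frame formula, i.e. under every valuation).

Frame correspondent (Sahlqvist): \forall x \exists y Rxy — i.e. seriality.
(a): satisfies the condition.
(b): fails — world w0 has no successor.
(c): fails — world 2 has no successor.
(d): satisfies the condition.
Valid on: (a), (d).

(a), (d)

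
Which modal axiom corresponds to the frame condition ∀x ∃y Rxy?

□s → ◇s

A defining formula is □s → ◇s (the D axiom).
Suppose □s→◇s is valid. At any x set V(s)=W. Then □s at x, so ◇s at x, so x has a successor.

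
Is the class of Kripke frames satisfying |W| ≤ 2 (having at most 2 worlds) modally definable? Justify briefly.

If a class were modally definable it would be closed under disjoint unions (Goldblatt–Thomason).
Any modal formula valid on each of 3 disjoint one-world frames is valid on their disjoint union (validity is preserved under disjoint unions). Each one-world frame has |W|=1≤2, but the union has |W|=3.
So the class is not modally definable.

Not definable by any modal formula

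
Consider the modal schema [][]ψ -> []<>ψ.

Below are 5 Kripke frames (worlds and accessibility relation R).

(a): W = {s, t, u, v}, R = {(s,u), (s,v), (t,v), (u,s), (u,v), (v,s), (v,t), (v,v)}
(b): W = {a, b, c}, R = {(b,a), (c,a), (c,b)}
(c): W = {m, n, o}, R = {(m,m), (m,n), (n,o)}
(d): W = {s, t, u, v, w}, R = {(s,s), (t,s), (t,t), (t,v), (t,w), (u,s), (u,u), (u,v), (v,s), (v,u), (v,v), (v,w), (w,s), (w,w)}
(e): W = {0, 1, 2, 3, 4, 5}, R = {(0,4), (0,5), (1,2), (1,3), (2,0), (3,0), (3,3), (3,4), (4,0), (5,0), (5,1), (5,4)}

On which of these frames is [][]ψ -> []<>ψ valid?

(a), (d), (e)

The schema corresponds to a generalized confluence (Geach) condition: forall x forall z (xRz -> exists w (x R^2 w & zRw)).
(a): ✓.
(b): fails — bRa but no w with bR²w and aRw.
(c): fails — nRo but no w with nR²w and oRw.
(d): ✓.
(e): ✓.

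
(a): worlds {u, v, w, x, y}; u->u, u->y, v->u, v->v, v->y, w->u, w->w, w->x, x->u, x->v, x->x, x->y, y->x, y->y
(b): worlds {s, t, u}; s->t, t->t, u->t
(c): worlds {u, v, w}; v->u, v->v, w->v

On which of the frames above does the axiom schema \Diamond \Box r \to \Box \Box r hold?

(b)

This is the axiom for a generalized confluence (Geach) condition; its first-order frame correspondent is \forall x \forall y \forall z ((xRy \wedge x R^2 z) \to \exists w (yRw \wedge z = w)).
(a): fails — uRu, uR²x but no t with uRt and x=t.
(b): condition met.
(c): fails — vRu, vR²u but no t with uRt and u=t.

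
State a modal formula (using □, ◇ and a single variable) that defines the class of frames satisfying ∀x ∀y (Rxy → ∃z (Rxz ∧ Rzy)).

□□q → □q

A defining formula is □□q → □q (the C4 axiom).
Suppose □□q→□q is valid. Take Rxy and set V(q)={w : xR²w}. Then □□q at x, so □q at x, so q at y, i.e. ∃z(Rxz∧Rzy).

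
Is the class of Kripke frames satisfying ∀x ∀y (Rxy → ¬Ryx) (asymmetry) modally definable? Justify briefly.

Modal frame validity is preserved under surjective bounded morphisms.
The 3-cycle (worlds s,t,u with s→t→u→s) is asymmetric. Mapping every world to a single reflexive point • is a surjective bounded morphism, and the reflexive point is not asymmetric (R•• but asymmetry requires ¬R••).
Hence asymmetry is not modally definable.

No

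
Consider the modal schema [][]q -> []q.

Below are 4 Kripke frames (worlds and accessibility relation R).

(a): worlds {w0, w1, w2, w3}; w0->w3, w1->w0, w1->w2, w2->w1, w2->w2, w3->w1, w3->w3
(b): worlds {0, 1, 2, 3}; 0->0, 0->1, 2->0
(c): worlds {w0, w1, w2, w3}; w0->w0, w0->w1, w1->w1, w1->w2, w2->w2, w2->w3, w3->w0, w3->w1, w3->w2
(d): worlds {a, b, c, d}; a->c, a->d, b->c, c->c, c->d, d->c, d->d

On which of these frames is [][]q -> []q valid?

(b), (c), (d)

The schema corresponds to density: forall x forall y (Rxy -> exists z (Rxz & Rzy)).
(a): fails — Rw1w0 but no z with Rw1z and Rzw0.
(b): ✓.
(c): ✓.
(d): ✓.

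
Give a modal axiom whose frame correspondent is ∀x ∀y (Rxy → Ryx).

r → □◇r

A defining formula is r → □◇r (the B axiom).
Suppose r→□◇r is valid. Take Rxy and set V(r)={x}. Then r at x, so □◇r at x, so ◇r at y, so some z with Ryz has r; z=x, i.e. Ryx.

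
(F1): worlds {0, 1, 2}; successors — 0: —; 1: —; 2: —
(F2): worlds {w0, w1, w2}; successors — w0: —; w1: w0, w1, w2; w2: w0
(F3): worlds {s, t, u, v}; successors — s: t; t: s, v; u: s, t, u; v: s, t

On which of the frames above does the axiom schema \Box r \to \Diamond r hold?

This is the axiom for seriality; its first-order frame correspondent is \forall x \exists y Rxy.
(F1): fails — world 0 has no successor.
(F2): fails — world w0 has no successor.
(F3): holds.
Valid on: (F3).

(F3)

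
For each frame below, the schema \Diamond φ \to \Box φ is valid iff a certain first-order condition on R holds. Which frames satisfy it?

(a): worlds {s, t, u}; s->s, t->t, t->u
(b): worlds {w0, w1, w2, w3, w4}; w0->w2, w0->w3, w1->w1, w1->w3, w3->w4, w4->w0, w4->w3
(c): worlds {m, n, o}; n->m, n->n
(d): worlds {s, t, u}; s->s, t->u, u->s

The schema corresponds to partial functionality: \forall x \forall y \forall z (Rxy \wedge Rxz \to y = z).
(a): fails — t sees both t and u.
(b): fails — w0 sees both w2 and w3.
(c): fails — n sees both m and n.
(d): condition met.

(d)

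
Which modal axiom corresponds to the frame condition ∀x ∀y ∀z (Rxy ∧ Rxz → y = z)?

◇q → □q

The condition is partial functionality. The CD schema ◇q → □q defines it.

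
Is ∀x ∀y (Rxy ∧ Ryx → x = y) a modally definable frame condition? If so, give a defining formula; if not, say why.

Any modally definable frame class is closed under surjective bounded morphisms.
The 6-cycle (worlds w0,w1,w2,w3,w4,w5 with w0→w1→w2→w3→w4→w5→w0) is antisymmetric. Sending even-indexed worlds to • and odd-indexed worlds to ∘ is a surjective bounded morphism onto the two-world frame with •↔∘, which is not antisymmetric.
So the class is not modally definable.

Not definable by any modal formula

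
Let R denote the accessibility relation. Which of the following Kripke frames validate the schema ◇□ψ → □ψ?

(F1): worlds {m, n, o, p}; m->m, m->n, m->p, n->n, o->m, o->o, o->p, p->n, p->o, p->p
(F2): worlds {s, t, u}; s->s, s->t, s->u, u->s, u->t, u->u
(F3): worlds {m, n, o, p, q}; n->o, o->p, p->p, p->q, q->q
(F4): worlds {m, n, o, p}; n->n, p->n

The schema corresponds to the Euclidean property: ∀x ∀y ∀z (Rxy ∧ Rxz → Ryz).
(F1): fails — Rmn and Rmm but not Rnm.
(F2): fails — Rst and Rsu but not Rtu.
(F3): fails — Rno and Rno but not Roo.
(F4): ✓.
Valid on: (F4).

(F4)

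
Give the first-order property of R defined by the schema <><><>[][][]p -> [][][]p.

This is a Sahlqvist (Geach-type) schema ◇^3□^3p → □^3◇^0p.
Minimal-valuation argument: fix x; take any y with xR^3y and any z with xR^3z. Set V(p) to the set of worlds R-reachable from y in exactly 3 steps. Then □^3p holds at y, so the antecedent holds at x; validity forces ◇^0p at z, giving a w with zR^0w and yR^3w.
First-order correspondent: forall x forall y forall z ((x R^3 y & x R^3 z) -> exists w (y R^3 w & z = w)).

forall x forall y forall z ((x R^3 y & x R^3 z) -> exists w (y R^3 w & z = w))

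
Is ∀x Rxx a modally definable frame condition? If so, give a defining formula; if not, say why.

This is a Sahlqvist condition; the T axiom □r → r defines it.

Yes — defined by □r → r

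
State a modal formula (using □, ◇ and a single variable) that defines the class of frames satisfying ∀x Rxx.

This is reflexivity; the standard corresponding axiom is T: □r → r.
Suppose □r→r is valid. At any x set V(r)={w : Rxw}. Then □r holds at x, so r holds at x, i.e. Rxx.

□r → r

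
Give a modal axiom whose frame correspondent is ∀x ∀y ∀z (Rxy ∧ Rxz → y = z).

◇r → □r

The condition is partial functionality. The CD schema ◇r → □r defines it.
Suppose ◇r→□r is valid. Take Rxy, Rxz and set V(r)={y}. Then ◇r at x, so □r at x, so r at z, i.e. z=y.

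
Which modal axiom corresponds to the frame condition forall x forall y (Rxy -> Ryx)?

s → □◇s

This is symmetry; the standard corresponding axiom is B: s → □◇s.
Suppose s→□◇s is valid. Take Rxy and set V(s)={x}. Then s at x, so □◇s at x, so ◇s at y, so some z with Ryz has s; z=x, i.e. Ryx.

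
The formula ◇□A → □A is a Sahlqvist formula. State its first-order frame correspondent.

Equivalently (dual form): ◇A → □◇A.
Suppose ◇A→□◇A is valid. Take Rxy, Rxz and set V(A)={y}. Then ◇A at x, so □◇A at x, so ◇A at z, so some w with Rzw has A; w=y, i.e. Rzy. By symmetry of the argument, Ryz.

The Euclidean property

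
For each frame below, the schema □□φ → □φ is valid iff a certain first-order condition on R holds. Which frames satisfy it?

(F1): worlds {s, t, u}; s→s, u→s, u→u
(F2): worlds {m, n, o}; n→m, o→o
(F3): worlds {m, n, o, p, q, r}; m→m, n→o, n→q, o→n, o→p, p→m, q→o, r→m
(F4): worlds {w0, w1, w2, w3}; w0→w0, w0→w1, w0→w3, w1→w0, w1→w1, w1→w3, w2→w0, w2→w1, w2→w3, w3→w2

Frame correspondent (Sahlqvist): ∀x ∀y (Rxy → ∃z (Rxz ∧ Rzy)) — i.e. density.
(F1): condition met.
(F2): fails — Rnm but no z with Rnz and Rzm.
(F3): fails — Ron but no z with Roz and Rzn.
(F4): fails — Rw3w2 but no z with Rw3z and Rzw2.
Valid on: (F1).

(F1)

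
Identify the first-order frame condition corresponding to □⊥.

□⊥ is valid iff no world has any successor (otherwise □⊥ fails at any world with one).

emptiness of R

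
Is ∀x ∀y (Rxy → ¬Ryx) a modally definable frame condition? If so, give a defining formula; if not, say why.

Not modally definable

If a class were modally definable it would be closed under surjective bounded morphisms (Goldblatt–Thomason).
The 3-cycle (worlds s,t,u with s→t→u→s) is asymmetric. Mapping every world to a single reflexive point • is a surjective bounded morphism, and the reflexive point is not asymmetric (R•• but asymmetry requires ¬R••).
So no modal formula (or set of formulas) defines exactly the asymmetric frames.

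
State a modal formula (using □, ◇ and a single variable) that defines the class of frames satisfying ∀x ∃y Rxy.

□r → ◇r

The condition is seriality. The D schema □r → ◇r defines it.
Suppose □r→◇r is valid. At any x set V(r)=W. Then □r at x, so ◇r at x, so x has a successor.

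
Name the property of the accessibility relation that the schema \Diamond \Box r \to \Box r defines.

Equivalently (dual form): ◇r → □◇r.
Suppose ◇r→□◇r is valid. Take Rxy, Rxz and set V(r)={y}. Then ◇r at x, so □◇r at x, so ◇r at z, so some w with Rzw has r; w=y, i.e. Rzy. By symmetry of the argument, Ryz.
Conversely, any frame satisfying \forall x \forall y \forall z (Rxy \wedge Rxz \to Ryz) validates the schema.
So the correspondent is the Euclidean property.

the Euclidean property: \forall x \forall y \forall z (Rxy \wedge Rxz \to Ryz)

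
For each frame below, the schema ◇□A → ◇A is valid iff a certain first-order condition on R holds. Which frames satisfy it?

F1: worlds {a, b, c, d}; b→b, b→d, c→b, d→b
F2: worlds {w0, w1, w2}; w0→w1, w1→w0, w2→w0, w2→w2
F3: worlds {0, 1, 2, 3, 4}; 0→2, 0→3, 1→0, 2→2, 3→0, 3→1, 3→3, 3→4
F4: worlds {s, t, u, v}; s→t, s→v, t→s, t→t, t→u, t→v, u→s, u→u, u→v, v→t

This is the axiom for a generalized confluence (Geach) condition; its first-order frame correspondent is ∀x ∀y (xRy → ∃w (yRw ∧ xRw)).
F1: ✓.
F2: fails — w0Rw1 but no w with w1Rw and w0Rw.
F3: fails — 1R0 but no w with 0Rw and 1Rw.
F4: fails — uRv but no w with vRw and uRw.

F1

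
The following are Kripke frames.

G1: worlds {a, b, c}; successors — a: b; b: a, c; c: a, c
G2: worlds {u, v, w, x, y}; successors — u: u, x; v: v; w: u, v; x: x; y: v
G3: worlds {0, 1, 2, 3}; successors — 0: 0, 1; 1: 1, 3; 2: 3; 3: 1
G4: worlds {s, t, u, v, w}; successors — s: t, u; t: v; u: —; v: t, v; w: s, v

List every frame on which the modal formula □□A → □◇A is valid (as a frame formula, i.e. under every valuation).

G1, G2, G3

The schema corresponds to a generalized confluence (Geach) condition: ∀x ∀z (xRz → ∃w (xR²w ∧ zRw)).
G1: holds.
G2: holds.
G3: holds.
G4: fails — sRu but no w* with sR²w* and uRw*.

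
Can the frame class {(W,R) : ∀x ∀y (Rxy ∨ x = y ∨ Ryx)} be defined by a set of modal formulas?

Not definable by any modal formula

Any modally definable frame class is closed under disjoint unions.
Take 4 disjoint single-world reflexive frames: each is trivially connected, but their disjoint union has 4 worlds with no edge between distinct components, so it is not connected.
Hence connectedness of R is not modally definable.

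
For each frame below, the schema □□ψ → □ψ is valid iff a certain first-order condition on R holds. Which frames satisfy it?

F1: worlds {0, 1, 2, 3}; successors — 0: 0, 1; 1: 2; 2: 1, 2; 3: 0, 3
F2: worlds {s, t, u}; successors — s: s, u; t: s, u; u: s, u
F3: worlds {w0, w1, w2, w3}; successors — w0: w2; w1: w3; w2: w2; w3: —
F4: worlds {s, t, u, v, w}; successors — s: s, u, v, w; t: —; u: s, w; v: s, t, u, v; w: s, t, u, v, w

F1, F2, F4

This is the axiom for density; its first-order frame correspondent is ∀x ∀y (Rxy → ∃z (Rxz ∧ Rzy)).
F1: condition met.
F2: condition met.
F3: fails — Rw1w3 but no z with Rw1z and Rzw3.
F4: condition met.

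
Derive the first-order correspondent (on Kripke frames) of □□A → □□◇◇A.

This is a Sahlqvist (Geach-type) schema ◇^0□^2A → □^2◇^2A.
Minimal-valuation argument: fix x; take any y with xR^0y and any z with xR^2z. Set V(A) to the set of worlds R-reachable from y in exactly 2 steps. Then □^2A holds at y, so the antecedent holds at x; validity forces ◇^2A at z, giving a w with zR^2w and yR^2w.
First-order correspondent: ∀x ∀z (xR²z → ∃w (xR²w ∧ zR²w)).

∀x ∀z (xR²z → ∃w (xR²w ∧ zR²w))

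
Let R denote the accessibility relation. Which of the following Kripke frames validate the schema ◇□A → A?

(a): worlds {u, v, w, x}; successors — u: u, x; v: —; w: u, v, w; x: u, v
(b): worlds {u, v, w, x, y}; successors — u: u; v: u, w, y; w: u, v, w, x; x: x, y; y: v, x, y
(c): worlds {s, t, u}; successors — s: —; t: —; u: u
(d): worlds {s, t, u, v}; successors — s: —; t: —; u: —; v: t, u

(c)

Frame correspondent (Sahlqvist): ∀x ∀y (Rxy → Ryx) — i.e. symmetry.
(a): fails — Rwu but not Ruw.
(b): fails — Rwu but not Ruw.
(c): holds.
(d): fails — Rvt but not Rtv.
Valid on: (c).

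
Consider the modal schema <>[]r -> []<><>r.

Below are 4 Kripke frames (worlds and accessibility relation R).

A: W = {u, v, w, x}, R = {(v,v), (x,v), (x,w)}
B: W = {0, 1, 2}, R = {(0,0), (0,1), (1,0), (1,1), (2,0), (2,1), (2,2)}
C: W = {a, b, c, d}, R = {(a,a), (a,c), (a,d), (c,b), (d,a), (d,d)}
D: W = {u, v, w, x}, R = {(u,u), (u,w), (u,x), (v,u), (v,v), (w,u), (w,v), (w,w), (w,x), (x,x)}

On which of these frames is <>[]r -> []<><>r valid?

B

Frame correspondent (Sahlqvist): forall x forall y forall z ((xRy & xRz) -> exists w (yRw & z R^2 w)) — i.e. a generalized confluence (Geach) condition.
A: fails — xRv, xRw but no t with vRt and wR²t.
B: holds.
C: fails — aRa, aRc but no w with aRw and cR²w.
D: fails — wRv, wRx but no t with vRt and xR²t.
Valid on: B.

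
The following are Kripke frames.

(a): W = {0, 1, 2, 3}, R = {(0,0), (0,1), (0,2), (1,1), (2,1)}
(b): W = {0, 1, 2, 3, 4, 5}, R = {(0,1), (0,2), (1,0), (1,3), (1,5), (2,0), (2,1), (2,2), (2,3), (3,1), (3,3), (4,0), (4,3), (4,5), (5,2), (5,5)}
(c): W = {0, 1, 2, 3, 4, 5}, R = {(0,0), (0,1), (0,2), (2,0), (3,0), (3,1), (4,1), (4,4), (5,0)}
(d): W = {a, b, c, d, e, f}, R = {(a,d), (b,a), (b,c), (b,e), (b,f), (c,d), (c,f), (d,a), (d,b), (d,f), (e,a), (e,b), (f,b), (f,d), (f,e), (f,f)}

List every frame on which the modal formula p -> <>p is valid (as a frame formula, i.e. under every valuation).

Frame correspondent (Sahlqvist): forall x Rxx — i.e. reflexivity.
(a): fails — world 2 does not see itself.
(b): fails — world 0 does not see itself.
(c): fails — world 1 does not see itself.
(d): fails — world a does not see itself.

none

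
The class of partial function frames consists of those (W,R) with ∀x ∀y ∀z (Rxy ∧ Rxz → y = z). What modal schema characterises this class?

This is partial functionality; the standard corresponding axiom is CD: ◇ψ → □ψ.
Suppose ◇ψ→□ψ is valid. Take Rxy, Rxz and set V(ψ)={y}. Then ◇ψ at x, so □ψ at x, so ψ at z, i.e. z=y.

◇ψ → □ψ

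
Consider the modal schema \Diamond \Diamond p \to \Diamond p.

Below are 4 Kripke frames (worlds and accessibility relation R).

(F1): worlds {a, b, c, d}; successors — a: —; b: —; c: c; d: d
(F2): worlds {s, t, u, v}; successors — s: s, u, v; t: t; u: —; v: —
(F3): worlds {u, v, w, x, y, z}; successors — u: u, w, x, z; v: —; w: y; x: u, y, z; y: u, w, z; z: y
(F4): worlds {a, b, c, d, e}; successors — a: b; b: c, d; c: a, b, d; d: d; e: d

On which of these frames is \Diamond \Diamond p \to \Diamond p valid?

(F1), (F2)

The schema corresponds to a generalized confluence (Geach) condition: \forall x \forall y (x R^2 y \to \exists w (y = w \wedge xRw)).
(F1): holds.
(F2): holds.
(F3): fails — uR²y but no t with y=t and uRt.
(F4): fails — aR²c but no w with c=w and aRw.
Valid on: (F1), (F2).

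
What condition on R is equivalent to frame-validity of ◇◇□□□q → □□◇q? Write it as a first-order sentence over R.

This is a Sahlqvist (Geach-type) schema ◇^2□^3q → □^2◇^1q.
Minimal-valuation argument: fix x; take any y with xR^2y and any z with xR^2z. Set V(q) to the set of worlds R-reachable from y in exactly 3 steps. Then □^3q holds at y, so the antecedent holds at x; validity forces ◇^1q at z, giving a w with zR^1w and yR^3w.
First-order correspondent: ∀x ∀y ∀z ((xR²y ∧ xR²z) → ∃w (yR³w ∧ zRw)).

∀x ∀y ∀z ((xR²y ∧ xR²z) → ∃w (yR³w ∧ zRw))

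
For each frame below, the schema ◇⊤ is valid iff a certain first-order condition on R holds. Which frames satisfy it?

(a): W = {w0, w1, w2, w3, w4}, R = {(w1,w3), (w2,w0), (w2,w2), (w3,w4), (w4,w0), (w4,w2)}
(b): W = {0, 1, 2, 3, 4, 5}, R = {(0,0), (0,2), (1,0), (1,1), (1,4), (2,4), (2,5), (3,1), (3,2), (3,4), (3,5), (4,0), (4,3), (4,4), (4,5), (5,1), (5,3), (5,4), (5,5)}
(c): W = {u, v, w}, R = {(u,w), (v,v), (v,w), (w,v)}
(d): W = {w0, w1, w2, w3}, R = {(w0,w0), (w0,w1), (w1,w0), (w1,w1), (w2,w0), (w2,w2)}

(b), (c)

This is the axiom for seriality; its first-order frame correspondent is ∀x ∃y Rxy.
(a): fails — world w0 has no successor.
(b): ✓.
(c): ✓.
(d): fails — world w3 has no successor.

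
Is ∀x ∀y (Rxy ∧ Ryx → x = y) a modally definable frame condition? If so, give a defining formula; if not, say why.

If a class were modally definable it would be closed under surjective bounded morphisms (Goldblatt–Thomason).
The 8-cycle (worlds 0,1,2,3,4,5,6,7 with 0→1→2→3→4→5→6→7→0) is antisymmetric. Sending even-indexed worlds to a and odd-indexed worlds to b is a surjective bounded morphism onto the two-world frame with a↔b, which is not antisymmetric.
So no modal formula (or set of formulas) defines exactly the antisymmetric frames.

Not modally definable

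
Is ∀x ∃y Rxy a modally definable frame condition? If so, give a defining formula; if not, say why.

The condition is seriality. A defining modal formula is □p → ◇p.
Suppose □p→◇p is valid. At any x set V(p)=W. Then □p at x, so ◇p at x, so x has a successor.

Yes, by □p → ◇p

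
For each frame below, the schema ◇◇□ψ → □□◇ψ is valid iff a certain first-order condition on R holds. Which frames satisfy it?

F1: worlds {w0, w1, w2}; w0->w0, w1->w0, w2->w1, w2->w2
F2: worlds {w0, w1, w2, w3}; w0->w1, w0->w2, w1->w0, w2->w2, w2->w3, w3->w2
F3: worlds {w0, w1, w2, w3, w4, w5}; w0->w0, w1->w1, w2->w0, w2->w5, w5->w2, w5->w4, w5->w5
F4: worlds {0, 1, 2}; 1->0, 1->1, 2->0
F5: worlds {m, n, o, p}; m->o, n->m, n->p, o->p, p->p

F5

Frame correspondent (Sahlqvist): ∀x ∀y ∀z ((xR²y ∧ xR²z) → ∃w (yRw ∧ zRw)) — i.e. a generalized confluence (Geach) condition.
F1: fails — w2R²w0, w2R²w2 but no w with w0Rw and w2Rw.
F2: fails — w1R²w1, w1R²w2 but no w with w1Rw and w2Rw.
F3: fails — w2R²w0, w2R²w4 but no w with w0Rw and w4Rw.
F4: fails — 1R²0, 1R²0 but no w with 0Rw and 0Rw.
F5: condition met.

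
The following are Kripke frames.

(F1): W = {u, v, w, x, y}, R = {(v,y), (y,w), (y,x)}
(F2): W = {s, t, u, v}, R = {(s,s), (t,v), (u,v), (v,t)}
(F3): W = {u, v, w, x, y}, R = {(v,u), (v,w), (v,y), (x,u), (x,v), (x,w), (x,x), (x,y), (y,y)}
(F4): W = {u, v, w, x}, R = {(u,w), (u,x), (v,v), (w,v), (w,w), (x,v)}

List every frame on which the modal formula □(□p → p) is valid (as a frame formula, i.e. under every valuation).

This is the axiom for shift-reflexivity; its first-order frame correspondent is ∀x ∀y (Rxy → Ryy).
(F1): fails — Ryx but not Rxx.
(F2): fails — Rvt but not Rtt.
(F3): fails — Rxw but not Rww.
(F4): fails — Rux but not Rxx.
Valid on no frame.

none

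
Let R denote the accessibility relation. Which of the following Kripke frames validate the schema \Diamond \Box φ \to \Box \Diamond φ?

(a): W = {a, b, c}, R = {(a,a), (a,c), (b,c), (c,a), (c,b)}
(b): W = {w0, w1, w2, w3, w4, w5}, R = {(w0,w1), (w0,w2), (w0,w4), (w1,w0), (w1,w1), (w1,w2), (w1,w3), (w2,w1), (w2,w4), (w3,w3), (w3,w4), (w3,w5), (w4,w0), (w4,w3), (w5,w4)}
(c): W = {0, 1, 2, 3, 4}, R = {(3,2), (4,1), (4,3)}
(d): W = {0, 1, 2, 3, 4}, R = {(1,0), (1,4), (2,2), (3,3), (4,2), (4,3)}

(a)

Frame correspondent (Sahlqvist): \forall x \forall y \forall z (Rxy \wedge Rxz \to \exists w (Ryw \wedge Rzw)) — i.e. convergence.
(a): ✓.
(b): fails — Rw0w4 and Rw0w2 but w4 and w2 have no common successor.
(c): fails — R32 and R32 but 2 and 2 have no common successor.
(d): fails — R10 and R10 but 0 and 0 have no common successor.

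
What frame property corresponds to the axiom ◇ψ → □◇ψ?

the Euclidean property

Suppose ◇ψ→□◇ψ is valid. Take Rxy, Rxz and set V(ψ)={y}. Then ◇ψ at x, so □◇ψ at x, so ◇ψ at z, so some w with Rzw has ψ; w=y, i.e. Rzy. By symmetry of the argument, Ryz.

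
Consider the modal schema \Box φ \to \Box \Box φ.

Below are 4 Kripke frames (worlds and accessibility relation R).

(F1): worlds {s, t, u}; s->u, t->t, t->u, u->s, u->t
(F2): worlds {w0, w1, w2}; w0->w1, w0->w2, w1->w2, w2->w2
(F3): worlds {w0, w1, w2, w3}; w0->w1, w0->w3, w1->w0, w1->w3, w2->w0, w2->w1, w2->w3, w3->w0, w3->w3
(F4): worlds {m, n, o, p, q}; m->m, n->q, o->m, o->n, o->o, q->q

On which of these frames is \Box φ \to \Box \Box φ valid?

(F2)

This is the axiom for transitivity; its first-order frame correspondent is \forall x \forall y \forall z (Rxy \wedge Ryz \to Rxz).
(F1): fails — Rut and Rtu but not Ruu.
(F2): condition met.
(F3): fails — Rw1w0 and Rw0w1 but not Rw1w1.
(F4): fails — Ron and Rnq but not Roq.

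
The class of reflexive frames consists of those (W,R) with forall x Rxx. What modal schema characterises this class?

□q → q

This is reflexivity; the standard corresponding axiom is T: □q → q.
Suppose □q→q is valid. At any x set V(q)={w : Rxw}. Then □q holds at x, so q holds at x, i.e. Rxx.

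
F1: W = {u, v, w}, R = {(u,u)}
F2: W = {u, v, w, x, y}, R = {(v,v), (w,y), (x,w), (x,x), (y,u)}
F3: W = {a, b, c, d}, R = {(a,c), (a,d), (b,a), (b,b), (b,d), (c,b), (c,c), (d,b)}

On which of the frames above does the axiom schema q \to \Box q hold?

This is the axiom for a generalized confluence (Geach) condition; its first-order frame correspondent is \forall x \forall z (xRz \to \exists w (x = w \wedge z = w)).
F1: holds.
F2: fails — wRy but w ≠ y.
F3: fails — aRc but a ≠ c.

F1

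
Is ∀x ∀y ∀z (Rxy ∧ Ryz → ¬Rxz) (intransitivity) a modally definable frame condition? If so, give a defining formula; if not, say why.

No — not modally definable

Modal frame validity is preserved under surjective bounded morphisms.
The 5-cycle (worlds 0,1,2,3,4 with 0→1→2→3→4→0) is intransitive. Mapping every world to a single reflexive point • is a surjective bounded morphism; the reflexive point is not intransitive (R••∧R•• but R••).
So no modal formula (or set of formulas) defines exactly the intransitive frames.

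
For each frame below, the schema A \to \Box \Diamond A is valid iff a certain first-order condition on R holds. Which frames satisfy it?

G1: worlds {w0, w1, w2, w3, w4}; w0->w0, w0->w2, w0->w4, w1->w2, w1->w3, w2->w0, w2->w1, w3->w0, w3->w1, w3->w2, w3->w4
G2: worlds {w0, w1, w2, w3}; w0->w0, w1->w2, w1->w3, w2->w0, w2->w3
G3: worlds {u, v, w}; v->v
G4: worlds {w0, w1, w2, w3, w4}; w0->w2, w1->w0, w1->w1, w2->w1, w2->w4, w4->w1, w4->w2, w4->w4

Frame correspondent (Sahlqvist): \forall x \forall y (Rxy \to Ryx) — i.e. symmetry.
G1: fails — Rw0w4 but not Rw4w0.
G2: fails — Rw1w2 but not Rw2w1.
G3: condition met.
G4: fails — Rw1w0 but not Rw0w1.
Valid on: G3.

G3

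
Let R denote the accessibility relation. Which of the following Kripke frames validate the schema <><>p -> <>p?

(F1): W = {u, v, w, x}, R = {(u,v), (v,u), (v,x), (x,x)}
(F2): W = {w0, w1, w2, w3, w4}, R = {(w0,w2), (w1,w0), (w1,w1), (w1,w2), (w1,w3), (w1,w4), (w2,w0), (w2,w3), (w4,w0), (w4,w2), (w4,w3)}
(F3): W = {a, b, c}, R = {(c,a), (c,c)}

(F3)

Frame correspondent (Sahlqvist): forall x forall y forall z (Rxy & Ryz -> Rxz) — i.e. transitivity.
(F1): fails — Ruv and Rvu but not Ruu.
(F2): fails — Rw0w2 and Rw2w0 but not Rw0w0.
(F3): condition met.
Valid on: (F3).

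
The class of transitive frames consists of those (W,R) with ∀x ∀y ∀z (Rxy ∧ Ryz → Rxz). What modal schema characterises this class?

□s → □□s

The condition is transitivity. The 4 schema □s → □□s defines it.
Suppose □s→□□s is valid. Take Rxy, Ryz and set V(s)={w : Rxw}. Then □s at x, so □□s at x, so □s at y, so s at z, i.e. Rxz.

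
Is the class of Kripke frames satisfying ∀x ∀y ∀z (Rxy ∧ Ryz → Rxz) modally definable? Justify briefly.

Yes: it is transitivity, defined by the 4 schema □q → □□q.
Suppose □q→□□q is valid. Take Rxy, Ryz and set V(q)={w : Rxw}. Then □q at x, so □□q at x, so □q at y, so q at z, i.e. Rxz.

Yes — defined by □q → □□q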